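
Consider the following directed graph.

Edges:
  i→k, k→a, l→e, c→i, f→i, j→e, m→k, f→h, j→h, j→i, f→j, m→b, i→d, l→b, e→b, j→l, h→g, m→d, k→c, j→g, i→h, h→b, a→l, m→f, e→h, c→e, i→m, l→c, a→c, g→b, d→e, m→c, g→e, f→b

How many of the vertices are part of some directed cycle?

A vertex is on a directed cycle iff it belongs to a strongly connected component of size ≥ 2 (or has a self-loop).
The vertices on cycles are {a, c, e, f, g, h, i, j, k, l, m} — 11 in total.

11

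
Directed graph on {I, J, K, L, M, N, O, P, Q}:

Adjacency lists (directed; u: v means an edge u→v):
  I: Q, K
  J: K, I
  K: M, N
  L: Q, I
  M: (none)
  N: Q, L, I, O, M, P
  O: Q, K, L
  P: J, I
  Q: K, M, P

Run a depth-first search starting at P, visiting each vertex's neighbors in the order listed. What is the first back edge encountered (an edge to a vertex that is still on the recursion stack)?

DFS from P (visiting each vertex's neighbors in the order listed); mark gray on enter, black on exit:
P gray
  J gray
    K gray
      M gray
      M black
      N gray
        Q gray
          Q→K: K is gray → back edge
First back edge: Q → K.

Q->K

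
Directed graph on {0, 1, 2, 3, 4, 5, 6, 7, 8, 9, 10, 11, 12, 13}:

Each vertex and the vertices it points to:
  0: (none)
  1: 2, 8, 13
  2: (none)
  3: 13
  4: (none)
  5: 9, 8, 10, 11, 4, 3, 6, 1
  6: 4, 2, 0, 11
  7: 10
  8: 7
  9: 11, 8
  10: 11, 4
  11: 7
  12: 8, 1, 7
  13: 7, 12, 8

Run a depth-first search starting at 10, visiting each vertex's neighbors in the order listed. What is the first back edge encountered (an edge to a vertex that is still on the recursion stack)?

DFS from 10 (visiting each vertex's neighbors in the order listed); mark gray on enter, black on exit:
10 gray
  11 gray
    7 gray
      7→10: 10 is gray → back edge
First back edge: 7 → 10.

7->10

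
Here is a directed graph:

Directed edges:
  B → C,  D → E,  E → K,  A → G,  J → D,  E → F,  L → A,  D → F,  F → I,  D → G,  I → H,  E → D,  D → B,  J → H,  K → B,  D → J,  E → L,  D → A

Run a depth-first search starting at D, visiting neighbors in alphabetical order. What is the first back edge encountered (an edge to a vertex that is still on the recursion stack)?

DFS from D (visiting neighbors in alphabetical order); mark gray on enter, black on exit:
D gray
  A gray
    G gray
    G black
  A black
  B gray
    C gray
    C black
  B black
  E gray
    E→D: D is gray → back edge
First back edge: E → D.

E→D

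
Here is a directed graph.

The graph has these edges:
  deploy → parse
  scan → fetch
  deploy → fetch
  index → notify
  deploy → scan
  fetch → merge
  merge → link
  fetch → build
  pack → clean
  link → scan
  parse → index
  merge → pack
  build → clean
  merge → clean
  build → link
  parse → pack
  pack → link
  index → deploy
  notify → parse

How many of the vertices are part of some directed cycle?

10

A vertex is on a directed cycle iff it belongs to a strongly connected component of size ≥ 2 (or has a self-loop).
The vertices on cycles are {link, pack, scan, build, fetch, index, merge, parse, deploy, notify} — 10 in total.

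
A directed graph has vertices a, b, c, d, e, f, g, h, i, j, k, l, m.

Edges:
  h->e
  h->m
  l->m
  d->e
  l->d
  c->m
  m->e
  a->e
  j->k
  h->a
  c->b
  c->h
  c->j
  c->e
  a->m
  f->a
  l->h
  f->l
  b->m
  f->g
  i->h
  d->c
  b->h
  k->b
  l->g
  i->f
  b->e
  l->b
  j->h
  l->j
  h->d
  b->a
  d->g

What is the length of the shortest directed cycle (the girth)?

For each vertex v, BFS finds the shortest path from v back to v.
The shortest such closed walk is d → c → h → d, length 3.

3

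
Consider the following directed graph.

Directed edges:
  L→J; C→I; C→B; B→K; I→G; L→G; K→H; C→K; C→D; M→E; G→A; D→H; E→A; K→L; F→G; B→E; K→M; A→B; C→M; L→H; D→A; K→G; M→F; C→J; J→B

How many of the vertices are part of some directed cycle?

9

A vertex is on a directed cycle iff it belongs to a strongly connected component of size ≥ 2 (or has a self-loop).
The vertices on cycles are {A, B, E, F, G, J, K, L, M} — 9 in total.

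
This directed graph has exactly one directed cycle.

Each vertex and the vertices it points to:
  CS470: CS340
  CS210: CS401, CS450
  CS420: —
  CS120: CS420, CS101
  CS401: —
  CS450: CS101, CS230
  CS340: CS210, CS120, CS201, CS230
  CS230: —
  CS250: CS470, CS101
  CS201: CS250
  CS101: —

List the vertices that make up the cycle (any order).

DFS with gray/black marking from CS340:
CS340 gray
  CS210 gray
    CS401 gray
    CS401 black
    CS450 gray
      CS101 gray
      CS101 black
      CS230 gray
      CS230 black
    CS450 black
  CS210 black
  CS120 gray
    CS420 gray
    CS420 black
    CS120→CS101: CS101 black — skip
  CS120 black
  CS201 gray
    CS250 gray
      CS470 gray
        CS470→CS340: CS340 is gray → back edge
Back edge closes the cycle CS340 → CS201 → CS250 → CS470 → CS340; its vertices are {CS201, CS250, CS340, CS470}.

CS201, CS250, CS340, CS470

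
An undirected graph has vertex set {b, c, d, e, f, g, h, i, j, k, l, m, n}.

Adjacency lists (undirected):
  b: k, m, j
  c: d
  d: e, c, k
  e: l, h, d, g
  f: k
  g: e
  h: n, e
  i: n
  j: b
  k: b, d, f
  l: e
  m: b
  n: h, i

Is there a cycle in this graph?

DFS, tracking each vertex's parent; an edge to a visited non-parent vertex closes a cycle.
Start from l:
visit l (parent –)
  visit e (parent l)
    e–l: parent, skip
    visit h (parent e)
      visit n (parent h)
        n–h: parent, skip
        visit i (parent n)
          i–n: parent, skip
      h–e: parent, skip
    visit d (parent e)
      d–e: parent, skip
      visit c (parent d)
        c–d: parent, skip
      visit k (parent d)
        visit b (parent k)
          b–k: parent, skip
          visit m (parent b)
            m–b: parent, skip
          visit j (parent b)
            j–b: parent, skip
        k–d: parent, skip
        visit f (parent k)
          f–k: parent, skip
    visit g (parent e)
      g–e: parent, skip
No non-parent visited neighbor found — the graph is a forest.

No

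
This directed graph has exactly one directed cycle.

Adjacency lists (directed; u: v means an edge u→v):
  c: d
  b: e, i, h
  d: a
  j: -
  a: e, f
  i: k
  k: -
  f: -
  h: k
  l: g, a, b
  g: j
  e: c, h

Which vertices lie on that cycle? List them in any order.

DFS with gray/black marking from a:
a gray
  e gray
    c gray
      d gray
        d→a: a is gray → back edge
Back edge closes the cycle a → e → c → d → a; its vertices are {a, c, d, e}.

a, c, d, e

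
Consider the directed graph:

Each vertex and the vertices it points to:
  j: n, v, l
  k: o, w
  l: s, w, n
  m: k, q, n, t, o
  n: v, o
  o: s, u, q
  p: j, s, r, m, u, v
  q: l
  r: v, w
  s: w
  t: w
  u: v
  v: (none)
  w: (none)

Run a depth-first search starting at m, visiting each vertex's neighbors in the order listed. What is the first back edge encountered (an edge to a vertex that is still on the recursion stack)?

n→o

DFS from m (visiting each vertex's neighbors in the order listed); mark gray on enter, black on exit:
m gray
  k gray
    o gray
      s gray
        w gray
        w black
      s black
      u gray
        v gray
        v black
      u black
      q gray
        l gray
          l→s: s black — skip
          l→w: w black — skip
          n gray
            n→v: v black — skip
            n→o: o is gray → back edge
First back edge: n → o.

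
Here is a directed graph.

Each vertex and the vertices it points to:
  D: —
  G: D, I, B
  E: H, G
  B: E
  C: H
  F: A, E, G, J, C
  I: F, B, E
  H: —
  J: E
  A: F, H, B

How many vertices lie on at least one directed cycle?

A vertex is on a directed cycle iff it belongs to a strongly connected component of size ≥ 2 (or has a self-loop).
The vertices on cycles are {A, B, E, F, G, I, J} — 7 in total.

7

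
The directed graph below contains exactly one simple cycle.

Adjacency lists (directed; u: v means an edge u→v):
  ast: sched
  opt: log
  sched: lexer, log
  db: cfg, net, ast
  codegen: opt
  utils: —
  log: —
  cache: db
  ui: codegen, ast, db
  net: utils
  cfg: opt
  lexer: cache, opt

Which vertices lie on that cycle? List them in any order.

db, ast, cache, lexer, sched

DFS with gray/black marking from db:
db gray
  cfg gray
    opt gray
      log gray
      log black
    opt black
  cfg black
  net gray
    utils gray
    utils black
  net black
  ast gray
    sched gray
      lexer gray
        cache gray
          cache→db: db is gray → back edge
Back edge closes the cycle db → ast → sched → lexer → cache → db; its vertices are {db, ast, cache, lexer, sched}.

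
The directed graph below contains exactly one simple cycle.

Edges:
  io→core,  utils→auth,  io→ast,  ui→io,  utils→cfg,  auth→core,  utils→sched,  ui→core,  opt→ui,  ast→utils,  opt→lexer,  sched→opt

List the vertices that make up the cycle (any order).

DFS with gray/black marking from io:
io gray
  core gray
  core black
  ast gray
    utils gray
      cfg gray
      cfg black
      sched gray
        opt gray
          ui gray
            ui→core: core black — skip
            ui→io: io is gray → back edge
Back edge closes the cycle io → ast → utils → sched → opt → ui → io; its vertices are {io, ui, ast, opt, sched, utils}.

io, ui, ast, opt, sched, utils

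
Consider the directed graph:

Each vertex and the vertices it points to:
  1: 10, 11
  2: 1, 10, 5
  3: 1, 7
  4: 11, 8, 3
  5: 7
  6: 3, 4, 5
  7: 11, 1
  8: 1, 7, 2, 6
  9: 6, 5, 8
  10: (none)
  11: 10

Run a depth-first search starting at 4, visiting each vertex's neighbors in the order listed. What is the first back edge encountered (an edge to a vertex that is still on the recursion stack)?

DFS from 4 (visiting each vertex's neighbors in the order listed); mark gray on enter, black on exit:
4 gray
  11 gray
    10 gray
    10 black
  11 black
  8 gray
    1 gray
      1→10: 10 black — skip
      1→11: 11 black — skip
    1 black
    7 gray
      7→11: 11 black — skip
      7→1: 1 black — skip
    7 black
    2 gray
      2→1: 1 black — skip
      2→10: 10 black — skip
      5 gray
        5→7: 7 black — skip
      5 black
    2 black
    6 gray
      3 gray
        3→1: 1 black — skip
        3→7: 7 black — skip
      3 black
      6→4: 4 is gray → back edge
First back edge: 6 → 4.

6→4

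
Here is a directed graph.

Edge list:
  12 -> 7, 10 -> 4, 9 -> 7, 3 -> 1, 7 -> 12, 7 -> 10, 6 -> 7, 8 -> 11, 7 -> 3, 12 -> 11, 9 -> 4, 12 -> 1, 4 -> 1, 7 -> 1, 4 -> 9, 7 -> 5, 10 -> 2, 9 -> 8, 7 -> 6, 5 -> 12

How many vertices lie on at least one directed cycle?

7

A vertex is on a directed cycle iff it belongs to a strongly connected component of size ≥ 2 (or has a self-loop).
The vertices on cycles are {4, 5, 6, 7, 9, 10, 12} — 7 in total.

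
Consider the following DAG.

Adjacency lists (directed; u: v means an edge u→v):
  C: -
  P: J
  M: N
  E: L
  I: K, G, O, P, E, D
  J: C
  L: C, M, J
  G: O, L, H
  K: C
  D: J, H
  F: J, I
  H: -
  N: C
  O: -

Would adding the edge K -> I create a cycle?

Yes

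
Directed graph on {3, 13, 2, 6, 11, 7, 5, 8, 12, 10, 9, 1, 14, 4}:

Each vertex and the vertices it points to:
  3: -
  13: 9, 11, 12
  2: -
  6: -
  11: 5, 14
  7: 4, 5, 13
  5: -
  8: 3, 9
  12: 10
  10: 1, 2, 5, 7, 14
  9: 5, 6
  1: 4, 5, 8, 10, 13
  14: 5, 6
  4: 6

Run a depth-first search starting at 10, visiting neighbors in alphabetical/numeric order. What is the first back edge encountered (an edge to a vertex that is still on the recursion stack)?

1->10

DFS from 10 (visiting neighbors in alphabetical/numeric order); mark gray on enter, black on exit:
10 gray
  1 gray
    4 gray
      6 gray
      6 black
    4 black
    5 gray
    5 black
    8 gray
      3 gray
      3 black
      9 gray
        9→5: 5 black — skip
        9→6: 6 black — skip
      9 black
    8 black
    1→10: 10 is gray → back edge
First back edge: 1 → 10.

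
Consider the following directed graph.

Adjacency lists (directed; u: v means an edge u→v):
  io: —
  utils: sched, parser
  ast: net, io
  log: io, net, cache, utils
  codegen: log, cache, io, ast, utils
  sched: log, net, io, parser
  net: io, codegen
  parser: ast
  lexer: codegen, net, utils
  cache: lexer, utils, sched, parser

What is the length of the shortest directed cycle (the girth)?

For each vertex v, BFS finds the shortest path from v back to v.
The shortest such closed walk is cache → sched → log → cache, length 3.

3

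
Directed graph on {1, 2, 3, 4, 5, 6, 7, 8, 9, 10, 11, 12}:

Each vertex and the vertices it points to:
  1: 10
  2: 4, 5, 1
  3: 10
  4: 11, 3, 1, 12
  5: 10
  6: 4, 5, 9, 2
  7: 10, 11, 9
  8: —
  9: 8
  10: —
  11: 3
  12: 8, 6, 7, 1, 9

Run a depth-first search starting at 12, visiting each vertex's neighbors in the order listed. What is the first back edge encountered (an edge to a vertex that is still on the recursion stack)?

4→12

DFS from 12 (visiting each vertex's neighbors in the order listed); mark gray on enter, black on exit:
12 gray
  8 gray
  8 black
  6 gray
    4 gray
      11 gray
        3 gray
          10 gray
          10 black
        3 black
      11 black
      4→3: 3 black — skip
      1 gray
        1→10: 10 black — skip
      1 black
      4→12: 12 is gray → back edge
First back edge: 4 → 12.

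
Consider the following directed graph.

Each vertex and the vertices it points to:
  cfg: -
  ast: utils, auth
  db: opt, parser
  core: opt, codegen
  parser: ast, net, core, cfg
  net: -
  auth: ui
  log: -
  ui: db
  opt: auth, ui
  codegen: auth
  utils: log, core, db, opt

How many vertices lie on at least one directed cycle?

A vertex is on a directed cycle iff it belongs to a strongly connected component of size ≥ 2 (or has a self-loop).
The vertices on cycles are {db, ui, ast, opt, auth, core, utils, parser, codegen} — 9 in total.

9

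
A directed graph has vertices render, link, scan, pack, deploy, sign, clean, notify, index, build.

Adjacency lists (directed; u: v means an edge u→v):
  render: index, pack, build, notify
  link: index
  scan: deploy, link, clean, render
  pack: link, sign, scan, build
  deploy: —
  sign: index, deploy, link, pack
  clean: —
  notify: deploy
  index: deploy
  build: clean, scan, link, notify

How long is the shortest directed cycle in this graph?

For each vertex v, BFS finds the shortest path from v back to v.
The shortest such closed walk is pack → sign → pack, length 2.

2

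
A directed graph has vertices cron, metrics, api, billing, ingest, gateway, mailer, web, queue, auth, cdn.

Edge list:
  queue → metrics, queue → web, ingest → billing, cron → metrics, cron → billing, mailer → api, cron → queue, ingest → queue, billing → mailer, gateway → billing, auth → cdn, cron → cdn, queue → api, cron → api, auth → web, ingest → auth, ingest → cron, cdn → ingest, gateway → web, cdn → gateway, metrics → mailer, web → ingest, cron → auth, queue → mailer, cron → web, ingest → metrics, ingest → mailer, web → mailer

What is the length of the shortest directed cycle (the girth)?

3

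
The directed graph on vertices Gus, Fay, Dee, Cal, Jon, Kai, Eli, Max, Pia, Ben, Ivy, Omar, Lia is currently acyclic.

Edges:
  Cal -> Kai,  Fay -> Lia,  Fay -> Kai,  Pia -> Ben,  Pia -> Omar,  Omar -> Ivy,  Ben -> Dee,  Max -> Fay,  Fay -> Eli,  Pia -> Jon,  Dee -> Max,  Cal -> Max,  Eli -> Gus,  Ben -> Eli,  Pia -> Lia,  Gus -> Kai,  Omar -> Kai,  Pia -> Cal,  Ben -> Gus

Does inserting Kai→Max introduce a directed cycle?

Adding Kai→Max creates a cycle iff Max can already reach Kai.
Path from Max: Max → Fay → Kai.
So Max → … → Kai → Max is a cycle.

Yes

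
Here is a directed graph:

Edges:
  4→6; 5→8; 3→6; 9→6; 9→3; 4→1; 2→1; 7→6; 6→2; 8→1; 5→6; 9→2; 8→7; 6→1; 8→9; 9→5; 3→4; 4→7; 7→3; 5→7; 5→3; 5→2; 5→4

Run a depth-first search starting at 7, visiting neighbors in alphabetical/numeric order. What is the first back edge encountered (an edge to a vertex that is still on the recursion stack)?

DFS from 7 (visiting neighbors in alphabetical/numeric order); mark gray on enter, black on exit:
7 gray
  3 gray
    4 gray
      1 gray
      1 black
      6 gray
        6→1: 1 black — skip
        2 gray
          2→1: 1 black — skip
        2 black
      6 black
      4→7: 7 is gray → back edge
First back edge: 4 → 7.

4->7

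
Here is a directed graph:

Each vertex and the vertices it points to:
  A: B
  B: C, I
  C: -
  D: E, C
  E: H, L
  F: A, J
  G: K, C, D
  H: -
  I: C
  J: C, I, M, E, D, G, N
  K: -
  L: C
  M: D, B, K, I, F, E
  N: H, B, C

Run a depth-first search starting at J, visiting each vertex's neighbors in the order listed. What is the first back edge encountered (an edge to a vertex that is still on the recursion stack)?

F->J

DFS from J (visiting each vertex's neighbors in the order listed); mark gray on enter, black on exit:
J gray
  C gray
  C black
  I gray
    I→C: C black — skip
  I black
  M gray
    D gray
      E gray
        H gray
        H black
        L gray
          L→C: C black — skip
        L black
      E black
      D→C: C black — skip
    D black
    B gray
      B→C: C black — skip
      B→I: I black — skip
    B black
    K gray
    K black
    M→I: I black — skip
    F gray
      A gray
        A→B: B black — skip
      A black
      F→J: J is gray → back edge
First back edge: F → J.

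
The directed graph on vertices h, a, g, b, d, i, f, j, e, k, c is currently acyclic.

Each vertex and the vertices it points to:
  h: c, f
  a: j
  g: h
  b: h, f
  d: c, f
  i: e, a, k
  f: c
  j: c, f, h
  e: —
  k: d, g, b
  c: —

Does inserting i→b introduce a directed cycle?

No

Adding i→b creates a cycle iff b can already reach i.
Explore from b: no path reaches i. The graph stays acyclic.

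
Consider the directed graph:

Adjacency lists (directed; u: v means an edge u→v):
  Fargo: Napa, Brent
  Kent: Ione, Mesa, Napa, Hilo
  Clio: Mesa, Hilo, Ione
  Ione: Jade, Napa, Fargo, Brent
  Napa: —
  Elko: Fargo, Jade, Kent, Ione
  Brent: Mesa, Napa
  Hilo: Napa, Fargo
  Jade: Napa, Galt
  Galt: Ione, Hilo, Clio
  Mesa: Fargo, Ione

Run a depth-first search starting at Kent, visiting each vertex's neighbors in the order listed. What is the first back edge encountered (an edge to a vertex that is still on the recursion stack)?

Galt->Ione

DFS from Kent (visiting each vertex's neighbors in the order listed); mark gray on enter, black on exit:
Kent gray
  Ione gray
    Jade gray
      Napa gray
      Napa black
      Galt gray
        Galt→Ione: Ione is gray → back edge
First back edge: Galt → Ione.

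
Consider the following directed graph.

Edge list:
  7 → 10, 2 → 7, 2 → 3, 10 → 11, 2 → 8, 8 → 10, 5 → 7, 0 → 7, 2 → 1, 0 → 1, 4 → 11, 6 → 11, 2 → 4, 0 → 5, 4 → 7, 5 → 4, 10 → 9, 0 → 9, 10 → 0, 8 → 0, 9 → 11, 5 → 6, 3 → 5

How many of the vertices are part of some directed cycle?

5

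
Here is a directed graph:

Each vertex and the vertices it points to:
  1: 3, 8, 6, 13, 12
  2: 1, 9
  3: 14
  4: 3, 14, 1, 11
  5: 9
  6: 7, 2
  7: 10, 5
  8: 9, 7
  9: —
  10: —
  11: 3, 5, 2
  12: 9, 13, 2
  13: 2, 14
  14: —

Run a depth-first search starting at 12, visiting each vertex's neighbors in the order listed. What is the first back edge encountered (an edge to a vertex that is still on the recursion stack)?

6→2

DFS from 12 (visiting each vertex's neighbors in the order listed); mark gray on enter, black on exit:
12 gray
  9 gray
  9 black
  13 gray
    2 gray
      1 gray
        3 gray
          14 gray
          14 black
        3 black
        8 gray
          8→9: 9 black — skip
          7 gray
            10 gray
            10 black
            5 gray
              5→9: 9 black — skip
            5 black
          7 black
        8 black
        6 gray
          6→7: 7 black — skip
          6→2: 2 is gray → back edge
First back edge: 6 → 2.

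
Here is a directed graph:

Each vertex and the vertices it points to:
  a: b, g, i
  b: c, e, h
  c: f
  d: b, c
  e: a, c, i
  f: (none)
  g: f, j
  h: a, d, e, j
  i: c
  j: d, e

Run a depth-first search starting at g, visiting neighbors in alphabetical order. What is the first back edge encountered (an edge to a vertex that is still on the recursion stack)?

DFS from g (visiting neighbors in alphabetical order); mark gray on enter, black on exit:
g gray
  f gray
  f black
  j gray
    d gray
      b gray
        c gray
          c→f: f black — skip
        c black
        e gray
          a gray
            a→b: b is gray → back edge
First back edge: a → b.

a→b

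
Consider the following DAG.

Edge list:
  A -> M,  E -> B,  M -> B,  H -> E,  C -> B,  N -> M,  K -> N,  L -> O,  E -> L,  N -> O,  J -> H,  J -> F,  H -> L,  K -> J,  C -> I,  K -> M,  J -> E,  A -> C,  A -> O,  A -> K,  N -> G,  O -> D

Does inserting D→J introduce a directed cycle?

Yes

Adding D→J creates a cycle iff J can already reach D.
Path from J: J → H → L → O → D.
So J → … → D → J is a cycle.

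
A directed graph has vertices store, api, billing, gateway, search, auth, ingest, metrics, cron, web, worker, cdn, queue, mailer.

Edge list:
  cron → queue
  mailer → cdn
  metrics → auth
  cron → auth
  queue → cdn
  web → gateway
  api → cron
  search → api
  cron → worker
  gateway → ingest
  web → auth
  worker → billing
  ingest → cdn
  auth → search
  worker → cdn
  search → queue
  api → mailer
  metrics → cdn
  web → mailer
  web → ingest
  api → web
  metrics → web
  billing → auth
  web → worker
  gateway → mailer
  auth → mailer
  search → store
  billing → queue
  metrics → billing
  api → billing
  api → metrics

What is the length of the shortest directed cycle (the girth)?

4

For each vertex v, BFS finds the shortest path from v back to v.
The shortest such closed walk is search → api → metrics → auth → search, length 4.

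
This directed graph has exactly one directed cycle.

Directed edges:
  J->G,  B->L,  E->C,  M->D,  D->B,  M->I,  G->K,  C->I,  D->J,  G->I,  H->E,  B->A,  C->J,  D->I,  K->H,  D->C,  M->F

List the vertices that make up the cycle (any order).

C, E, G, H, J, K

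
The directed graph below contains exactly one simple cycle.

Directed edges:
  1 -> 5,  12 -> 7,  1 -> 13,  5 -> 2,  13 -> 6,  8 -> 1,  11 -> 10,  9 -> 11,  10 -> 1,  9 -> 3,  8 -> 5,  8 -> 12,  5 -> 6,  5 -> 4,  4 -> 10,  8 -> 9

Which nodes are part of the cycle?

1, 4, 5, 10

DFS with gray/black marking from 1:
1 gray
  13 gray
    6 gray
    6 black
  13 black
  5 gray
    5→6: 6 black — skip
    4 gray
      10 gray
        10→1: 1 is gray → back edge
Back edge closes the cycle 1 → 5 → 4 → 10 → 1; its vertices are {1, 4, 5, 10}.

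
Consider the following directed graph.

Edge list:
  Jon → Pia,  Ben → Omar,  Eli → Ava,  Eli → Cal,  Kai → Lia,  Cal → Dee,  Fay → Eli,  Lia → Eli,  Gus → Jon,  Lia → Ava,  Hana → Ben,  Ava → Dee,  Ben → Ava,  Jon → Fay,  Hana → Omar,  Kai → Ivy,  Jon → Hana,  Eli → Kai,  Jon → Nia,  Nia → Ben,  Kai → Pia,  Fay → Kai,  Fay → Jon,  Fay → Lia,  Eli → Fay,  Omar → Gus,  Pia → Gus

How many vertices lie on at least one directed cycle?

A vertex is on a directed cycle iff it belongs to a strongly connected component of size ≥ 2 (or has a self-loop).
The vertices on cycles are {Ben, Eli, Fay, Gus, Jon, Kai, Lia, Nia, Pia, Hana, Omar} — 11 in total.

11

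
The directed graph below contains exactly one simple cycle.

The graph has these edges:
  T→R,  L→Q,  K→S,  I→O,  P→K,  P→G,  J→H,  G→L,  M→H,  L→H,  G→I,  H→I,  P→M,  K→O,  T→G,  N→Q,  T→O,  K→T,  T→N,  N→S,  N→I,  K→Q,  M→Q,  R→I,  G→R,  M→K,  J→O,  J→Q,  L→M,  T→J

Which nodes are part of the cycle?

DFS with gray/black marking from K:
K gray
  Q gray
  Q black
  O gray
  O black
  T gray
    R gray
      I gray
        I→O: O black — skip
      I black
    R black
    T→O: O black — skip
    G gray
      G→I: I black — skip
      G→R: R black — skip
      L gray
        M gray
          M→Q: Q black — skip
          M→K: K is gray → back edge
Back edge closes the cycle K → T → G → L → M → K; its vertices are {G, K, L, M, T}.

G, K, L, M, T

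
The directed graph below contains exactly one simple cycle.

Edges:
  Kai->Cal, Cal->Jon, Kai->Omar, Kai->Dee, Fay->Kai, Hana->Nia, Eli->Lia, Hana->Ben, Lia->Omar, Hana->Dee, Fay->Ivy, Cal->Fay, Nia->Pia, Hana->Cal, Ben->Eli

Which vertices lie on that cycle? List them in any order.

DFS with gray/black marking from Cal:
Cal gray
  Jon gray
  Jon black
  Fay gray
    Kai gray
      Omar gray
      Omar black
      Kai→Cal: Cal is gray → back edge
Back edge closes the cycle Cal → Fay → Kai → Cal; its vertices are {Cal, Fay, Kai}.

Cal, Fay, Kai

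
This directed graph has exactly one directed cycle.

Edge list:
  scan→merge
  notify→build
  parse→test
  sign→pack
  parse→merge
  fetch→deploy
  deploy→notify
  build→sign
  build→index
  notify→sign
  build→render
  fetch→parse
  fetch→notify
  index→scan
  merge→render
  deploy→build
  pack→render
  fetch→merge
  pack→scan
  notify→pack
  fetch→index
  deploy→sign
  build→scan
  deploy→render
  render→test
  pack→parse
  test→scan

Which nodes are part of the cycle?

scan, test, merge, render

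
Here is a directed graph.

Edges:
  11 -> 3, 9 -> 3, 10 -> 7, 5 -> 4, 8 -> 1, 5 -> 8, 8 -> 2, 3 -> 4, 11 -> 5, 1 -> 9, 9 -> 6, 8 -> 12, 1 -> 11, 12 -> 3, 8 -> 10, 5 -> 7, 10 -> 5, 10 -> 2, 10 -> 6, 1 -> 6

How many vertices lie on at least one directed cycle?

5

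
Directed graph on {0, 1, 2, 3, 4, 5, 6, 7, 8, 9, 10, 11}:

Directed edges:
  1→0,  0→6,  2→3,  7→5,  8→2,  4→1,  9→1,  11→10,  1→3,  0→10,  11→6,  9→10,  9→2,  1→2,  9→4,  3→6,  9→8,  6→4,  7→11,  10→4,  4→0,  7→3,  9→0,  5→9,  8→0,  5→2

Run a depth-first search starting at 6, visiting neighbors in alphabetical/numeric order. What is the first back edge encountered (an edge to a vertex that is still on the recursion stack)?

DFS from 6 (visiting neighbors in alphabetical/numeric order); mark gray on enter, black on exit:
6 gray
  4 gray
    0 gray
      0→6: 6 is gray → back edge
First back edge: 0 → 6.

0->6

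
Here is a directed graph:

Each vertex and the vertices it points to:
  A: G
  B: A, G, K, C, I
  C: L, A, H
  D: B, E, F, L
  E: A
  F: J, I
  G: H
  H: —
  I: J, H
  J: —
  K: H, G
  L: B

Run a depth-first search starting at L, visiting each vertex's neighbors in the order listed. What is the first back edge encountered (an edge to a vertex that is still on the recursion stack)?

C->L

DFS from L (visiting each vertex's neighbors in the order listed); mark gray on enter, black on exit:
L gray
  B gray
    A gray
      G gray
        H gray
        H black
      G black
    A black
    B→G: G black — skip
    K gray
      K→H: H black — skip
      K→G: G black — skip
    K black
    C gray
      C→L: L is gray → back edge
First back edge: C → L.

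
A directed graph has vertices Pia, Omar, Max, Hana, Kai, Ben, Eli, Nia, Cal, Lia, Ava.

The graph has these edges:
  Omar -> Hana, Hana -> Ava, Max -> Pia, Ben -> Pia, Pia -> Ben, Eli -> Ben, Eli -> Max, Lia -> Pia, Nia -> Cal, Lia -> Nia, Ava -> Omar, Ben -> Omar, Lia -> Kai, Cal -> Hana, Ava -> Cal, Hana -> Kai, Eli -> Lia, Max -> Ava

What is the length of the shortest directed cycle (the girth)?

For each vertex v, BFS finds the shortest path from v back to v.
The shortest such closed walk is Pia → Ben → Pia, length 2.

2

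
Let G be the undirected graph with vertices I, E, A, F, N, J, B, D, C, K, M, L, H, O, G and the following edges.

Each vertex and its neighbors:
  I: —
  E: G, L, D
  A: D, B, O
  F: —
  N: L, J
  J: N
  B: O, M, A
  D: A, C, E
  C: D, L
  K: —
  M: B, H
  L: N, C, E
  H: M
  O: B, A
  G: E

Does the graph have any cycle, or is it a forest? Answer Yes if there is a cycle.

Yes

DFS, tracking each vertex's parent; an edge to a visited non-parent vertex closes a cycle.
Start from J:
visit J (parent –)
  visit N (parent J)
    visit L (parent N)
      L–N: parent, skip
      visit C (parent L)
        visit D (parent C)
          visit A (parent D)
            A–D: parent, skip
            visit B (parent A)
              visit O (parent B)
                O–B: parent, skip
                O–A: A visited and ≠ parent → cycle
Cycle: A – B – O – A.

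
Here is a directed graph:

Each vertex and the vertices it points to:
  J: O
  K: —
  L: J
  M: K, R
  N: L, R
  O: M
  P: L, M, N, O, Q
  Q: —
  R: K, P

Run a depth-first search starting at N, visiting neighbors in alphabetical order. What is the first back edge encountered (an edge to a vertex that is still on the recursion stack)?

DFS from N (visiting neighbors in alphabetical order); mark gray on enter, black on exit:
N gray
  L gray
    J gray
      O gray
        M gray
          K gray
          K black
          R gray
            R→K: K black — skip
            P gray
              P→L: L is gray → back edge
First back edge: P → L.

P→L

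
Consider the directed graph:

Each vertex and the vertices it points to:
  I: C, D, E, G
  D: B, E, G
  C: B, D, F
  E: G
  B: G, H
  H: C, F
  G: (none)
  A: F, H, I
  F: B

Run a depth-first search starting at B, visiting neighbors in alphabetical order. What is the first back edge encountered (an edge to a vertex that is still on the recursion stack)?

C->B

DFS from B (visiting neighbors in alphabetical order); mark gray on enter, black on exit:
B gray
  G gray
  G black
  H gray
    C gray
      C→B: B is gray → back edge
First back edge: C → B.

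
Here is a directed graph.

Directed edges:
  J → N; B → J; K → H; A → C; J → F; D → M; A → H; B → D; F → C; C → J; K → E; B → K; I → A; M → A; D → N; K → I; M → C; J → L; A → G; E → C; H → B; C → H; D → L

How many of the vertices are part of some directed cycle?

A vertex is on a directed cycle iff it belongs to a strongly connected component of size ≥ 2 (or has a self-loop).
The vertices on cycles are {A, B, C, D, E, F, H, I, J, K, M} — 11 in total.

11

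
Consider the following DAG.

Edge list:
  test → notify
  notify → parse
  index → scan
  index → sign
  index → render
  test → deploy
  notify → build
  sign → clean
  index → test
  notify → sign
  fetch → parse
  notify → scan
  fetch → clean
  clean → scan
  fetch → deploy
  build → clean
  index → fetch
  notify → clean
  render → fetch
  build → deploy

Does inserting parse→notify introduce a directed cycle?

Yes

Adding parse→notify creates a cycle iff notify can already reach parse.
Path from notify: notify → parse.
So notify → … → parse → notify is a cycle.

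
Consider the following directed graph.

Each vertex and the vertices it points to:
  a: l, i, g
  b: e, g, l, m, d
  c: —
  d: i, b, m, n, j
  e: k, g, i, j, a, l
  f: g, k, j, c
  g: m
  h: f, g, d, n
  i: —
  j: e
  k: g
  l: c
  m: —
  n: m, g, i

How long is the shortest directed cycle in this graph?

For each vertex v, BFS finds the shortest path from v back to v.
The shortest such closed walk is d → b → d, length 2.

2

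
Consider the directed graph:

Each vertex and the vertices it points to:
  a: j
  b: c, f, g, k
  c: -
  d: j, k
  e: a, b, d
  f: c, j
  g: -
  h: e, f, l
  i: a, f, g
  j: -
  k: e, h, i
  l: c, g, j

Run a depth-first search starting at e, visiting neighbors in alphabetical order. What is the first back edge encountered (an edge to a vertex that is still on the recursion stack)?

k→e

DFS from e (visiting neighbors in alphabetical order); mark gray on enter, black on exit:
e gray
  a gray
    j gray
    j black
  a black
  b gray
    c gray
    c black
    f gray
      f→c: c black — skip
      f→j: j black — skip
    f black
    g gray
    g black
    k gray
      k→e: e is gray → back edge
First back edge: k → e.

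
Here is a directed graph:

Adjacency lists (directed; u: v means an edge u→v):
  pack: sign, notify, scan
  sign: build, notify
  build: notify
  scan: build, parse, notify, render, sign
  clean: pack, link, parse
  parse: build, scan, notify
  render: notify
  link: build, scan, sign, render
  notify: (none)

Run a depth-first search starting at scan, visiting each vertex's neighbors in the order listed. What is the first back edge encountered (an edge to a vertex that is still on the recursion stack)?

parse→scan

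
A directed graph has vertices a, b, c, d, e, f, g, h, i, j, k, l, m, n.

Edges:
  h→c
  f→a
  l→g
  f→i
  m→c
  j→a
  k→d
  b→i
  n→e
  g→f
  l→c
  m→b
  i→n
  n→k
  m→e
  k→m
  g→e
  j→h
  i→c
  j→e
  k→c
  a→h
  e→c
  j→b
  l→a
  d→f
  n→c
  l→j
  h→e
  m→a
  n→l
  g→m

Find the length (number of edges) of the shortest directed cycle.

5

For each vertex v, BFS finds the shortest path from v back to v.
The shortest such closed walk is n → k → d → f → i → n, length 5.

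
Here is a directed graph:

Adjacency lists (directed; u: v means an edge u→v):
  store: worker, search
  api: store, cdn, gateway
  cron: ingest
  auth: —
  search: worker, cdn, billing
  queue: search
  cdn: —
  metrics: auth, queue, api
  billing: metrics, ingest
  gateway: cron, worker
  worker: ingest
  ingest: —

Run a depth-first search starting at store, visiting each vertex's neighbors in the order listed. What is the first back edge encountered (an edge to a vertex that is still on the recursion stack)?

queue->search

DFS from store (visiting each vertex's neighbors in the order listed); mark gray on enter, black on exit:
store gray
  worker gray
    ingest gray
    ingest black
  worker black
  search gray
    search→worker: worker black — skip
    cdn gray
    cdn black
    billing gray
      metrics gray
        auth gray
        auth black
        queue gray
          queue→search: search is gray → back edge
First back edge: queue → search.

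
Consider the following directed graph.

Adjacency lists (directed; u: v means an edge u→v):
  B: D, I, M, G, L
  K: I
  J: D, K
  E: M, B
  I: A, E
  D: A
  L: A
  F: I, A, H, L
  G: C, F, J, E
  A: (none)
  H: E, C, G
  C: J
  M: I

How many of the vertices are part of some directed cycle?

10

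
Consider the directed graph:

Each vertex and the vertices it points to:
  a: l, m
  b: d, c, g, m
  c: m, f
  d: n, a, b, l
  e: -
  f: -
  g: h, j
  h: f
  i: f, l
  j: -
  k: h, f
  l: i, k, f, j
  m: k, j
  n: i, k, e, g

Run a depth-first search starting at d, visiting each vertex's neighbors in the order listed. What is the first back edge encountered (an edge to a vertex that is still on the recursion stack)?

l→i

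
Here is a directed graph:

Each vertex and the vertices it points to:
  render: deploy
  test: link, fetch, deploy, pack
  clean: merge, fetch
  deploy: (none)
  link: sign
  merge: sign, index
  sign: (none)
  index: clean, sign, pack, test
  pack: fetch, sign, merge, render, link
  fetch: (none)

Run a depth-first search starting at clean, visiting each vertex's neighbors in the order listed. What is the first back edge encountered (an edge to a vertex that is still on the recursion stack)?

index→clean

DFS from clean (visiting each vertex's neighbors in the order listed); mark gray on enter, black on exit:
clean gray
  merge gray
    sign gray
    sign black
    index gray
      index→clean: clean is gray → back edge
First back edge: index → clean.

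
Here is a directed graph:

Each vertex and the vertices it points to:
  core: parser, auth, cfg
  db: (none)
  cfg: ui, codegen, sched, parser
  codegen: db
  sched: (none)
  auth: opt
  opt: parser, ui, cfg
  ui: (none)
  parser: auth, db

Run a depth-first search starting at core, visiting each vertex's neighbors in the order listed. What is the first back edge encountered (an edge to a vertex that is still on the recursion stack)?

opt→parser

DFS from core (visiting each vertex's neighbors in the order listed); mark gray on enter, black on exit:
core gray
  parser gray
    auth gray
      opt gray
        opt→parser: parser is gray → back edge
First back edge: opt → parser.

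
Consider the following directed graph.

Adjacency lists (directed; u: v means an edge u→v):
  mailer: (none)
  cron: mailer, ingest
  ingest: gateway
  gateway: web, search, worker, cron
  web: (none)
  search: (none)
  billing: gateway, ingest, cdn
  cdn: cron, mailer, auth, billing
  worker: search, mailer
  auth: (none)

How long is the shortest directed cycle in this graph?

For each vertex v, BFS finds the shortest path from v back to v.
The shortest such closed walk is billing → cdn → billing, length 2.

2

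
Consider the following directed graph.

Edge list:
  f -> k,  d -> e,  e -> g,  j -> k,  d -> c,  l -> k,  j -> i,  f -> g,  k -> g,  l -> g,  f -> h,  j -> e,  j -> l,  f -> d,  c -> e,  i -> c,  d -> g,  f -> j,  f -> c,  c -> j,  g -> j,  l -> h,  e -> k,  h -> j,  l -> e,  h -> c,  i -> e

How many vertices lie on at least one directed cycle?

A vertex is on a directed cycle iff it belongs to a strongly connected component of size ≥ 2 (or has a self-loop).
The vertices on cycles are {c, e, g, h, i, j, k, l} — 8 in total.

8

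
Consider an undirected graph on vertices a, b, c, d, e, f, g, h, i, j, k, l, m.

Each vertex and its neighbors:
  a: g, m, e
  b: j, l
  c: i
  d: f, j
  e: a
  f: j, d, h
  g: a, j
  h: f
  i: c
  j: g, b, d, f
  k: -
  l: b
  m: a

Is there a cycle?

Yes

DFS, tracking each vertex's parent; an edge to a visited non-parent vertex closes a cycle.
Start from e:
visit e (parent –)
  visit a (parent e)
    visit g (parent a)
      g–a: parent, skip
      visit j (parent g)
        j–g: parent, skip
        visit b (parent j)
          b–j: parent, skip
          visit l (parent b)
            l–b: parent, skip
        visit d (parent j)
          visit f (parent d)
            f–j: j visited and ≠ parent → cycle
Cycle: j – d – f – j.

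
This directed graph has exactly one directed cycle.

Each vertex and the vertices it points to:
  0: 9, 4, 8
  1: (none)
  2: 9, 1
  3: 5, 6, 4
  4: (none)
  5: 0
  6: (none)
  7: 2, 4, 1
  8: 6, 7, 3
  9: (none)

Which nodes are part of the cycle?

DFS with gray/black marking from 8:
8 gray
  6 gray
  6 black
  7 gray
    2 gray
      9 gray
      9 black
      1 gray
      1 black
    2 black
    4 gray
    4 black
    7→1: 1 black — skip
  7 black
  3 gray
    5 gray
      0 gray
        0→9: 9 black — skip
        0→4: 4 black — skip
        0→8: 8 is gray → back edge
Back edge closes the cycle 8 → 3 → 5 → 0 → 8; its vertices are {0, 3, 5, 8}.

0, 3, 5, 8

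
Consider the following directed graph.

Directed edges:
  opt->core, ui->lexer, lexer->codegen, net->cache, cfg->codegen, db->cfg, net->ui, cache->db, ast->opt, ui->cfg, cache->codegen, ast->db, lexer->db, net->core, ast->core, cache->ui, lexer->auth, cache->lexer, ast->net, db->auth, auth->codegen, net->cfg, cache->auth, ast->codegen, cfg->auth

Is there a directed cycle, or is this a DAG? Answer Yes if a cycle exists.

DFS with white/gray/black marking, starting from lexer:
lexer gray
  db gray
    cfg gray
      codegen gray
      codegen black
      auth gray
        auth→codegen: codegen black — skip
      auth black
    cfg black
    db→auth: auth black — skip
  db black
  lexer→codegen: codegen black — skip
  lexer→auth: auth black — skip
lexer black
ui gray
  ui→cfg: cfg black — skip
  ui→lexer: lexer black — skip
ui black
opt gray
  core gray
  core black
opt black
net gray
  net→cfg: cfg black — skip
  cache gray
    cache→ui: ui black — skip
    cache→db: db black — skip
    cache→lexer: lexer black — skip
    cache→auth: auth black — skip
    cache→codegen: codegen black — skip
  cache black
  net→ui: ui black — skip
  net→core: core black — skip
net black
ast gray
  ast→codegen: codegen black — skip
  ast→opt: opt black — skip
  ast→core: core black — skip
  ast→net: net black — skip
  ast→db: db black — skip
ast black
Every edge goes to a white or black vertex — no back edge, so the graph is acyclic.

No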